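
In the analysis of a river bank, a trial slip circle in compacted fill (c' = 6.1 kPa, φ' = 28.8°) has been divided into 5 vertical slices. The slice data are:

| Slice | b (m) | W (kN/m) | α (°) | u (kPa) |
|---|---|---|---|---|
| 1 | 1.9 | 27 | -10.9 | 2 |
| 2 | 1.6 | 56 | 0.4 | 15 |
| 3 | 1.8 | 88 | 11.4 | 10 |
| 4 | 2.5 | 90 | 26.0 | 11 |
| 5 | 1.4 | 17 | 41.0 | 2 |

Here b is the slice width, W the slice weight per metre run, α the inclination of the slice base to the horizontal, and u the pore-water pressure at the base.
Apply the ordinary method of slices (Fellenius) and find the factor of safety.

Ordinary method of slices: FS = Σ[c'·Δl_i + (W_i cosα_i − u_i·Δl_i)·tanφ'] / Σ W_i sinα_i, with Δl_i = b_i / cosα_i.
Slice 1: Δl = 1.9/cos(-10.9°) = 1.935 m; N'_1 = 27·cos(-10.9°) − 2·1.935 = 22.6; c'Δl = 11.80; W sinα = -5.1
Slice 2: Δl = 1.6/cos0.4° = 1.600 m; N'_2 = 56·cos0.4° − 15·1.600 = 32.0; c'Δl = 9.76; W sinα = 0.4
Slice 3: Δl = 1.8/cos11.4° = 1.836 m; N'_3 = 88·cos11.4° − 10·1.836 = 67.9; c'Δl = 11.20; W sinα = 17.4
Slice 4: Δl = 2.5/cos26.0° = 2.782 m; N'_4 = 90·cos26.0° − 11·2.782 = 50.3; c'Δl = 16.97; W sinα = 39.5
Slice 5: Δl = 1.4/cos41.0° = 1.855 m; N'_5 = 17·cos41.0° − 2·1.855 = 9.1; c'Δl = 11.32; W sinα = 11.2
Σc'Δl = 61.0 kN/m; ΣN' = 182.0 kN/m; ΣW sinα = 63.3 kN/m
Resisting = 61.0 + 182.0·tan28.8° = 61.0 + 100.0 = 161.1 kN/m
FS = 161.1 / 63.3 = 2.545

FS = 2.55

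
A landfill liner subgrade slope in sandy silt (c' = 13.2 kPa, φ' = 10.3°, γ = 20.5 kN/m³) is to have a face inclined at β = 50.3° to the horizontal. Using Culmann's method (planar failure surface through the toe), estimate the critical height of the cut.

H_c = 8.33 m

Culmann's analysis gives the critical failure plane at α_cr = (β + φ')/2 = (50.3 + 10.3)/2 = 30.3°, and the critical height
H_c = (4c'/γ) · sinβ cosφ' / [1 − cos(β − φ')]
    = (4·13.2/20.5) · sin50.3°·cos10.3° / [1 − cos(40.0°)]
    = 2.576 · 0.7694·0.9839 / [1 − 0.7660]
    = 2.576 · 0.7570 / 0.2340
    = 8.33 m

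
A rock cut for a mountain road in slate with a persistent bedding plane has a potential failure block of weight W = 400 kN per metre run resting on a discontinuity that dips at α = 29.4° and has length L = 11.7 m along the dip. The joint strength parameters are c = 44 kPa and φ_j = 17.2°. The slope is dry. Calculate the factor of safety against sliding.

FS = 3.17

Resolving the block weight along and normal to the plane and applying the Mohr–Coulomb strength on the joint:
N' = W cosα = 400·cos29.4° = 348.5 kN/m
Driving force T = W sinα = 400·sin29.4° = 196.4 kN/m
Resisting force R = c·L + N'·tanφ_j = 44·11.7 + 348.5·tan17.2° = 514.8 + 107.9 = 622.7 kN/m
FS = R / T = 622.7 / 196.4 = 3.171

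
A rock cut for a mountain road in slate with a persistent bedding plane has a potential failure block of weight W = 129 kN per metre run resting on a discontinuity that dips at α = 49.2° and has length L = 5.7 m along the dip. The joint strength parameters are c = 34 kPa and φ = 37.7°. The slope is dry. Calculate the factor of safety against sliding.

FS = 2.65

Resolving the block weight along and normal to the plane and applying the Mohr–Coulomb strength on the joint:
N' = W cosα = 129·cos49.2° = 84.3 kN/m
Driving force T = W sinα = 129·sin49.2° = 97.7 kN/m
Resisting force R = c·L + N'·tanφ = 34·5.7 + 84.3·tan37.7° = 193.8 + 65.1 = 258.9 kN/m
FS = R / T = 258.9 / 97.7 = 2.652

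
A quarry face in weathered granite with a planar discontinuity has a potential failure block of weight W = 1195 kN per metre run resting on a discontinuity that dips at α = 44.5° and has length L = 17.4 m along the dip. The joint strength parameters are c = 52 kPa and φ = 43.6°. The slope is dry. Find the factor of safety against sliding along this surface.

FS = 2.05

Resolving the block weight along and normal to the plane and applying the Mohr–Coulomb strength on the joint:
N' = W cosα = 1195·cos44.5° = 852.3 kN/m
Driving force T = W sinα = 1195·sin44.5° = 837.6 kN/m
Resisting force R = c·L + N'·tanφ = 52·17.4 + 852.3·tan43.6° = 904.8 + 811.7 = 1716.5 kN/m
FS = R / T = 1716.5 / 837.6 = 2.049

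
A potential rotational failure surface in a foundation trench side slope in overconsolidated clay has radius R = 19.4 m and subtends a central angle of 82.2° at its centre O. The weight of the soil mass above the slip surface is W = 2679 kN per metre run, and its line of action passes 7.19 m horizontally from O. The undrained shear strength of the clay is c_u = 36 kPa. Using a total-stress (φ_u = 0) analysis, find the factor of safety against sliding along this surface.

FS = 1.01

Taking moments about the centre O, the resisting moment is provided by the undrained shear strength acting along the arc:
Arc length L_a = R·θ = 19.4·(82.2°·π/180) = 19.4·1.4347 = 27.83 m
M_R = c_u·L_a·R = 36·27.83·19.4 = 19438.2 kN·m/m
M_D = W·d = 2679·7.19 = 19262.0 kN·m/m
FS = M_R / M_D = 19438.2 / 19262.0 = 1.009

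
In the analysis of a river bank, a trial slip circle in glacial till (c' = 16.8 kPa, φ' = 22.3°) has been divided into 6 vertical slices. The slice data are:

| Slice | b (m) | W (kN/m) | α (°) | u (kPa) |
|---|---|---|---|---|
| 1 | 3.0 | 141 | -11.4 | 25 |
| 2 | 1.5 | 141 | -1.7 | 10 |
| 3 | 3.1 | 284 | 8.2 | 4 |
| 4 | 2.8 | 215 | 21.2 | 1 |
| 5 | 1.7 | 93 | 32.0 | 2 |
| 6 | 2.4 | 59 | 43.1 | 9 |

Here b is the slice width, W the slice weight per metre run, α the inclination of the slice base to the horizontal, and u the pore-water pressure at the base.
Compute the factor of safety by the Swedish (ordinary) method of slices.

Ordinary method of slices: FS = Σ[c'·Δl_i + (W_i cosα_i − u_i·Δl_i)·tanφ'] / Σ W_i sinα_i, with Δl_i = b_i / cosα_i.
Slice 1: Δl = 3.0/cos(-11.4°) = 3.060 m; N'_1 = 141·cos(-11.4°) − 25·3.060 = 61.7; c'Δl = 51.41; W sinα = -27.9
Slice 2: Δl = 1.5/cos(-1.7°) = 1.501 m; N'_2 = 141·cos(-1.7°) − 10·1.501 = 125.9; c'Δl = 25.21; W sinα = -4.2
Slice 3: Δl = 3.1/cos8.2° = 3.132 m; N'_3 = 284·cos8.2° − 4·3.132 = 268.6; c'Δl = 52.62; W sinα = 40.5
Slice 4: Δl = 2.8/cos21.2° = 3.003 m; N'_4 = 215·cos21.2° − 1·3.003 = 197.4; c'Δl = 50.45; W sinα = 77.7
Slice 5: Δl = 1.7/cos32.0° = 2.005 m; N'_5 = 93·cos32.0° − 2·2.005 = 74.9; c'Δl = 33.68; W sinα = 49.3
Slice 6: Δl = 2.4/cos43.1° = 3.287 m; N'_6 = 59·cos43.1° − 9·3.287 = 13.5; c'Δl = 55.22; W sinα = 40.3
Σc'Δl = 268.6 kN/m; ΣN' = 742.0 kN/m; ΣW sinα = 175.8 kN/m
Resisting = 268.6 + 742.0·tan22.3° = 268.6 + 304.3 = 572.9 kN/m
FS = 572.9 / 175.8 = 3.259

FS = 3.26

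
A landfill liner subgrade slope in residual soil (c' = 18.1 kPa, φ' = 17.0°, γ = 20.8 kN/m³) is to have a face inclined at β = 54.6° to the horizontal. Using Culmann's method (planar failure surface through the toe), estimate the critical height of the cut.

H_c = 13.06 m

Culmann's analysis gives the critical failure plane at α_cr = (β + φ')/2 = (54.6 + 17.0)/2 = 35.8°, and the critical height
H_c = (4c'/γ) · sinβ cosφ' / [1 − cos(β − φ')]
    = (4·18.1/20.8) · sin54.6°·cos17.0° / [1 − cos(37.6°)]
    = 3.481 · 0.8151·0.9563 / [1 − 0.7923]
    = 3.481 · 0.7795 / 0.2077
    = 13.06 m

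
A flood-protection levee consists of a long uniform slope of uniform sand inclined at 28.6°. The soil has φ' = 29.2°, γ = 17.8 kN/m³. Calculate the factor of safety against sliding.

For a dry cohesionless infinite slope the factor of safety is FS = tanφ' / tanβ.
FS = tan29.2° / tan28.6° = 0.5589 / 0.5452 = 1.025

FS = 1.03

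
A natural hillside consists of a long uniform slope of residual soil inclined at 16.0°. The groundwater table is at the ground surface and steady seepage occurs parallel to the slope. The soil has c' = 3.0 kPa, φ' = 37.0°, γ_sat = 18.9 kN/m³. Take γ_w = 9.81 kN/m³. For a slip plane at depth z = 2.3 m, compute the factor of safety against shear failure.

With seepage parallel to the slope and the water table at the surface, the effective normal stress on the slip plane uses the buoyant unit weight γ' = γ_sat − γ_w while the driving shear stress uses γ_sat:
FS = [c' + γ' z cos²β tanφ'] / [γ_sat z sinβ cosβ]
γ' = 18.9 − 9.81 = 9.09 kN/m³
Numerator = 3.0 + 9.09·2.3·cos²16.0°·tan37.0° = 3.0 + 9.09·2.3·0.9240·0.7536 = 17.558 kPa
Denominator = 18.9·2.3·sin16.0°·cos16.0° = 18.9·2.3·0.2756·0.9613 = 11.518 kPa
FS = 17.558 / 11.518 = 1.524

FS = 1.52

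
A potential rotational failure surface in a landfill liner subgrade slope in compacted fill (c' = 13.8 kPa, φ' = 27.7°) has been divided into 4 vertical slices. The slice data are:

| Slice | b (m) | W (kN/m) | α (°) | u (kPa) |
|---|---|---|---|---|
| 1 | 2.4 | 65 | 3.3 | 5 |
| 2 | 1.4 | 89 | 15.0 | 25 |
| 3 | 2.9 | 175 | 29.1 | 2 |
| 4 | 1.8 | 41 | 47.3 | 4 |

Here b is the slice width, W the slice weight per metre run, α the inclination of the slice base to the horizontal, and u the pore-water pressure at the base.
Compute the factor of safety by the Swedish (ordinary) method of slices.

Ordinary method of slices: FS = Σ[c'·Δl_i + (W_i cosα_i − u_i·Δl_i)·tanφ'] / Σ W_i sinα_i, with Δl_i = b_i / cosα_i.
Slice 1: Δl = 2.4/cos3.3° = 2.404 m; N'_1 = 65·cos3.3° − 5·2.404 = 52.9; c'Δl = 33.18; W sinα = 3.7
Slice 2: Δl = 1.4/cos15.0° = 1.449 m; N'_2 = 89·cos15.0° − 25·1.449 = 49.7; c'Δl = 20.00; W sinα = 23.0
Slice 3: Δl = 2.9/cos29.1° = 3.319 m; N'_3 = 175·cos29.1° − 2·3.319 = 146.3; c'Δl = 45.80; W sinα = 85.1
Slice 4: Δl = 1.8/cos47.3° = 2.654 m; N'_4 = 41·cos47.3° − 4·2.654 = 17.2; c'Δl = 36.63; W sinα = 30.1
Σc'Δl = 135.6 kN/m; ΣN' = 266.1 kN/m; ΣW sinα = 142.0 kN/m
Resisting = 135.6 + 266.1·tan27.7° = 135.6 + 139.7 = 275.3 kN/m
FS = 275.3 / 142.0 = 1.938

FS = 1.94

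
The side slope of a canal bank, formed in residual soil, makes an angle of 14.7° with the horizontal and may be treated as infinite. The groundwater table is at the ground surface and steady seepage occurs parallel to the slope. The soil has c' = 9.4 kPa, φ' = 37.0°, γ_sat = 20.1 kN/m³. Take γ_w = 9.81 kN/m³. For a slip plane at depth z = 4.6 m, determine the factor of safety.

FS = 1.88

With seepage parallel to the slope and the water table at the surface, the effective normal stress on the slip plane uses the buoyant unit weight γ' = γ_sat − γ_w while the driving shear stress uses γ_sat:
FS = [c' + γ' z cos²β tanφ'] / [γ_sat z sinβ cosβ]
γ' = 20.1 − 9.81 = 10.29 kN/m³
Numerator = 9.4 + 10.29·4.6·cos²14.7°·tan37.0° = 9.4 + 10.29·4.6·0.9356·0.7536 = 42.772 kPa
Denominator = 20.1·4.6·sin14.7°·cos14.7° = 20.1·4.6·0.2538·0.9673 = 22.694 kPa
FS = 42.772 / 22.694 = 1.885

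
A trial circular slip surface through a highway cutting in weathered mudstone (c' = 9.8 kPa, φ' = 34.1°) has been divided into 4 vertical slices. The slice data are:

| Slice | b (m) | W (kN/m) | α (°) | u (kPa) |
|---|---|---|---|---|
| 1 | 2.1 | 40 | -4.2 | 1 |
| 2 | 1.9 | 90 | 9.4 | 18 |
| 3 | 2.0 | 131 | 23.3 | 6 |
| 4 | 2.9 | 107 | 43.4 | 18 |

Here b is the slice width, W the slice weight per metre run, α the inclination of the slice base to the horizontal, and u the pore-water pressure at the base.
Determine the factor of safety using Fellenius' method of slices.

Ordinary method of slices: FS = Σ[c'·Δl_i + (W_i cosα_i − u_i·Δl_i)·tanφ'] / Σ W_i sinα_i, with Δl_i = b_i / cosα_i.
Slice 1: Δl = 2.1/cos(-4.2°) = 2.106 m; N'_1 = 40·cos(-4.2°) − 1·2.106 = 37.8; c'Δl = 20.64; W sinα = -2.9
Slice 2: Δl = 1.9/cos9.4° = 1.926 m; N'_2 = 90·cos9.4° − 18·1.926 = 54.1; c'Δl = 18.87; W sinα = 14.7
Slice 3: Δl = 2.0/cos23.3° = 2.178 m; N'_3 = 131·cos23.3° − 6·2.178 = 107.3; c'Δl = 21.34; W sinα = 51.8
Slice 4: Δl = 2.9/cos43.4° = 3.991 m; N'_4 = 107·cos43.4° − 18·3.991 = 5.9; c'Δl = 39.12; W sinα = 73.5
Σc'Δl = 100.0 kN/m; ΣN' = 205.1 kN/m; ΣW sinα = 137.1 kN/m
Resisting = 100.0 + 205.1·tan34.1° = 100.0 + 138.8 = 238.8 kN/m
FS = 238.8 / 137.1 = 1.742

FS = 1.74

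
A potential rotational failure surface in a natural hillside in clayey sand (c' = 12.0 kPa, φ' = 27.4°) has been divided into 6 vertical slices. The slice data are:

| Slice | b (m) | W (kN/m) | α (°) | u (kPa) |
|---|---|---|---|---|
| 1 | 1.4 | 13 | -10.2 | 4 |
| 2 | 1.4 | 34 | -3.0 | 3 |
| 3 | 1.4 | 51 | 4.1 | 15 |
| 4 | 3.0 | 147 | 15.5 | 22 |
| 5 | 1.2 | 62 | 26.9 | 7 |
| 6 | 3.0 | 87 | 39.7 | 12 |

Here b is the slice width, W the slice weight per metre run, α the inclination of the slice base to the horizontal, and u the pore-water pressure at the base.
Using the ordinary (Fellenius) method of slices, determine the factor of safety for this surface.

Ordinary method of slices: FS = Σ[c'·Δl_i + (W_i cosα_i − u_i·Δl_i)·tanφ'] / Σ W_i sinα_i, with Δl_i = b_i / cosα_i.
Slice 1: Δl = 1.4/cos(-10.2°) = 1.422 m; N'_1 = 13·cos(-10.2°) − 4·1.422 = 7.1; c'Δl = 17.07; W sinα = -2.3
Slice 2: Δl = 1.4/cos(-3.0°) = 1.402 m; N'_2 = 34·cos(-3.0°) − 3·1.402 = 29.7; c'Δl = 16.82; W sinα = -1.8
Slice 3: Δl = 1.4/cos4.1° = 1.404 m; N'_3 = 51·cos4.1° − 15·1.404 = 29.8; c'Δl = 16.84; W sinα = 3.6
Slice 4: Δl = 3.0/cos15.5° = 3.113 m; N'_4 = 147·cos15.5° − 22·3.113 = 73.2; c'Δl = 37.36; W sinα = 39.3
Slice 5: Δl = 1.2/cos26.9° = 1.346 m; N'_5 = 62·cos26.9° − 7·1.346 = 45.9; c'Δl = 16.15; W sinα = 28.1
Slice 6: Δl = 3.0/cos39.7° = 3.899 m; N'_6 = 87·cos39.7° − 12·3.899 = 20.1; c'Δl = 46.79; W sinα = 55.6
Σc'Δl = 151.0 kN/m; ΣN' = 205.9 kN/m; ΣW sinα = 122.5 kN/m
Resisting = 151.0 + 205.9·tan27.4° = 151.0 + 106.7 = 257.7 kN/m
FS = 257.7 / 122.5 = 2.104

FS = 2.10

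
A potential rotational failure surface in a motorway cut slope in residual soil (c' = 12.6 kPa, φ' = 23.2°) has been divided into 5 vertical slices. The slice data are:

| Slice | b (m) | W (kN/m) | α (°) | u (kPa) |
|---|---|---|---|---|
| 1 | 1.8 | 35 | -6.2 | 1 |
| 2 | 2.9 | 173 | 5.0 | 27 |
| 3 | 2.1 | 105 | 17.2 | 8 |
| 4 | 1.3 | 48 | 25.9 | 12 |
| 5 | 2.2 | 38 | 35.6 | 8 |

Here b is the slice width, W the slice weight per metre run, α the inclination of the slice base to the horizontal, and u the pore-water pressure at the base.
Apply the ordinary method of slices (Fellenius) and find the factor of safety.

FS = 2.86

Ordinary method of slices: FS = Σ[c'·Δl_i + (W_i cosα_i − u_i·Δl_i)·tanφ'] / Σ W_i sinα_i, with Δl_i = b_i / cosα_i.
Slice 1: Δl = 1.8/cos(-6.2°) = 1.811 m; N'_1 = 35·cos(-6.2°) − 1·1.811 = 33.0; c'Δl = 22.81; W sinα = -3.8
Slice 2: Δl = 2.9/cos5.0° = 2.911 m; N'_2 = 173·cos5.0° − 27·2.911 = 93.7; c'Δl = 36.68; W sinα = 15.1
Slice 3: Δl = 2.1/cos17.2° = 2.198 m; N'_3 = 105·cos17.2° − 8·2.198 = 82.7; c'Δl = 27.70; W sinα = 31.0
Slice 4: Δl = 1.3/cos25.9° = 1.445 m; N'_4 = 48·cos25.9° − 12·1.445 = 25.8; c'Δl = 18.21; W sinα = 21.0
Slice 5: Δl = 2.2/cos35.6° = 2.706 m; N'_5 = 38·cos35.6° − 8·2.706 = 9.3; c'Δl = 34.09; W sinα = 22.1
Σc'Δl = 139.5 kN/m; ΣN' = 244.5 kN/m; ΣW sinα = 85.4 kN/m
Resisting = 139.5 + 244.5·tan23.2° = 139.5 + 104.8 = 244.3 kN/m
FS = 244.3 / 85.4 = 2.860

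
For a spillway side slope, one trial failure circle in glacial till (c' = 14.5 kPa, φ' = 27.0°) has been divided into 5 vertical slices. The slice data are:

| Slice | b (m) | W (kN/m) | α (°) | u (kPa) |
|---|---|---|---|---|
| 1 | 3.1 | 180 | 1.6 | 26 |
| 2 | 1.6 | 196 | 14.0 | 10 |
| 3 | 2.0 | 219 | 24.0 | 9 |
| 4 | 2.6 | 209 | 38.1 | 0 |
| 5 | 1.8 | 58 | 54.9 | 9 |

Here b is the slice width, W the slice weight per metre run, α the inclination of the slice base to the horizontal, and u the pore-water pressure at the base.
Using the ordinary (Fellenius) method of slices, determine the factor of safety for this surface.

Ordinary method of slices: FS = Σ[c'·Δl_i + (W_i cosα_i − u_i·Δl_i)·tanφ'] / Σ W_i sinα_i, with Δl_i = b_i / cosα_i.
Slice 1: Δl = 3.1/cos1.6° = 3.101 m; N'_1 = 180·cos1.6° − 26·3.101 = 99.3; c'Δl = 44.97; W sinα = 5.0
Slice 2: Δl = 1.6/cos14.0° = 1.649 m; N'_2 = 196·cos14.0° − 10·1.649 = 173.7; c'Δl = 23.91; W sinα = 47.4
Slice 3: Δl = 2.0/cos24.0° = 2.189 m; N'_3 = 219·cos24.0° − 9·2.189 = 180.4; c'Δl = 31.74; W sinα = 89.1
Slice 4: Δl = 2.6/cos38.1° = 3.304 m; N'_4 = 209·cos38.1° − 0·3.304 = 164.5; c'Δl = 47.91; W sinα = 129.0
Slice 5: Δl = 1.8/cos54.9° = 3.130 m; N'_5 = 58·cos54.9° − 9·3.130 = 5.2; c'Δl = 45.39; W sinα = 47.5
Σc'Δl = 193.9 kN/m; ΣN' = 623.0 kN/m; ΣW sinα = 317.9 kN/m
Resisting = 193.9 + 623.0·tan27.0° = 193.9 + 317.4 = 511.4 kN/m
FS = 511.4 / 317.9 = 1.608

FS = 1.61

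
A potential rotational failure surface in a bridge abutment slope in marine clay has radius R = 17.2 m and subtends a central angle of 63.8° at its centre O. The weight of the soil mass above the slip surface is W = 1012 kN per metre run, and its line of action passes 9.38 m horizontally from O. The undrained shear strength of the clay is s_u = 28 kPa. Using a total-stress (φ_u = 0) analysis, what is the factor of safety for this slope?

Taking moments about the centre O, the resisting moment is provided by the undrained shear strength acting along the arc:
Arc length L_a = R·θ = 17.2·(63.8°·π/180) = 17.2·1.1135 = 19.15 m
M_R = s_u·L_a·R = 28·19.15·17.2 = 9223.9 kN·m/m
M_D = W·d = 1012·9.38 = 9492.6 kN·m/m
FS = M_R / M_D = 9223.9 / 9492.6 = 0.972

FS = 0.97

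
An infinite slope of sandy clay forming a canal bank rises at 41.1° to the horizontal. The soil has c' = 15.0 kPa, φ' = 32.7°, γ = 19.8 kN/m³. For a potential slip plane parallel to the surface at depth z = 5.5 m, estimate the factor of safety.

For an infinite slope with a slip plane parallel to the surface (no pore pressure): FS = [c' + γz cos²β tanφ'] / [γz sinβ cosβ].
γz = 19.8·5.5 = 108.90 kN/m²
Numerator = 15.0 + 108.90·cos²41.1°·tan32.7° = 15.0 + 108.90·0.5679·0.6420 = 54.700 kPa
Denominator = 108.90·sin41.1°·cos41.1° = 108.90·0.6574·0.7536 = 53.946 kPa
FS = 54.700 / 53.946 = 1.014

FS = 1.01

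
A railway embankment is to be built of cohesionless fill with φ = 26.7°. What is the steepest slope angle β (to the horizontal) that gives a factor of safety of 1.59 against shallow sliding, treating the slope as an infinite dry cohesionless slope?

β = 17.6°

For an infinite dry cohesionless slope FS = tanφ/tanβ, so tanβ = tanφ / FS.
tanβ = tan26.7° / 1.59 = 0.5029 / 1.59 = 0.3163
β = arctan(0.3163) = 17.55°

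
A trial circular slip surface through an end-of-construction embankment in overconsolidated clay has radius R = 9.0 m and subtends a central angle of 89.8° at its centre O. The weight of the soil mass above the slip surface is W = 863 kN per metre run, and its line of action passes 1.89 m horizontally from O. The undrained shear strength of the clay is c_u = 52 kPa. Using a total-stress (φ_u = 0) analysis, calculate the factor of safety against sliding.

FS = 4.05

Taking moments about the centre O, the resisting moment is provided by the undrained shear strength acting along the arc:
Arc length L_a = R·θ = 9.0·(89.8°·π/180) = 9.0·1.5673 = 14.11 m
M_R = c_u·L_a·R = 52·14.11·9.0 = 6601.5 kN·m/m
M_D = W·d = 863·1.89 = 1631.1 kN·m/m
FS = M_R / M_D = 6601.5 / 1631.1 = 4.047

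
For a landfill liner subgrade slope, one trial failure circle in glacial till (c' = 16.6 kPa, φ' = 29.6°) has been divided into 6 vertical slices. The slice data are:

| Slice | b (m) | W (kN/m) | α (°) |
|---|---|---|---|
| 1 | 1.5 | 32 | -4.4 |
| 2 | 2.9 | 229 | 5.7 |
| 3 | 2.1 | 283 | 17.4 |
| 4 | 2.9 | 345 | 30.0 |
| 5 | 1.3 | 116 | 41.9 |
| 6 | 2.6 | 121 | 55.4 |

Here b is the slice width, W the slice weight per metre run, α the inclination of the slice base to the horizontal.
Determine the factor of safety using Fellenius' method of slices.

Ordinary method of slices: FS = Σ[c'·Δl_i + (W_i cosα_i)·tanφ'] / Σ W_i sinα_i, with Δl_i = b_i / cosα_i.
Slice 1: Δl = 1.5/cos(-4.4°) = 1.504 m; N'_1 = 32·cos(-4.4°) = 31.9; c'Δl = 24.97; W sinα = -2.5
Slice 2: Δl = 2.9/cos5.7° = 2.914 m; N'_2 = 229·cos5.7° = 227.9; c'Δl = 48.38; W sinα = 22.7
Slice 3: Δl = 2.1/cos17.4° = 2.201 m; N'_3 = 283·cos17.4° = 270.1; c'Δl = 36.53; W sinα = 84.6
Slice 4: Δl = 2.9/cos30.0° = 3.349 m; N'_4 = 345·cos30.0° = 298.8; c'Δl = 55.59; W sinα = 172.5
Slice 5: Δl = 1.3/cos41.9° = 1.747 m; N'_5 = 116·cos41.9° = 86.3; c'Δl = 28.99; W sinα = 77.5
Slice 6: Δl = 2.6/cos55.4° = 4.579 m; N'_6 = 121·cos55.4° = 68.7; c'Δl = 76.01; W sinα = 99.6
Σc'Δl = 270.5 kN/m; ΣN' = 983.7 kN/m; ΣW sinα = 454.5 kN/m
Resisting = 270.5 + 983.7·tan29.6° = 270.5 + 558.8 = 829.3 kN/m
FS = 829.3 / 454.5 = 1.825

FS = 1.82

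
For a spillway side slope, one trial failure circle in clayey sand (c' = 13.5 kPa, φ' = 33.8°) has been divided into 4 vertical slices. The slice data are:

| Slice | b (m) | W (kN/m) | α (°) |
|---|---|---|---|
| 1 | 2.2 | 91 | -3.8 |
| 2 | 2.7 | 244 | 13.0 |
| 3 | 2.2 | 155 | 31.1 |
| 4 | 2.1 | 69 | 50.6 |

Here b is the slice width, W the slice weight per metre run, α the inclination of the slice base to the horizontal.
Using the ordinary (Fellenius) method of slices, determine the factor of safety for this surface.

Ordinary method of slices: FS = Σ[c'·Δl_i + (W_i cosα_i)·tanφ'] / Σ W_i sinα_i, with Δl_i = b_i / cosα_i.
Slice 1: Δl = 2.2/cos(-3.8°) = 2.205 m; N'_1 = 91·cos(-3.8°) = 90.8; c'Δl = 29.77; W sinα = -6.0
Slice 2: Δl = 2.7/cos13.0° = 2.771 m; N'_2 = 244·cos13.0° = 237.7; c'Δl = 37.41; W sinα = 54.9
Slice 3: Δl = 2.2/cos31.1° = 2.569 m; N'_3 = 155·cos31.1° = 132.7; c'Δl = 34.69; W sinα = 80.1
Slice 4: Δl = 2.1/cos50.6° = 3.308 m; N'_4 = 69·cos50.6° = 43.8; c'Δl = 44.66; W sinα = 53.3
Σc'Δl = 146.5 kN/m; ΣN' = 505.1 kN/m; ΣW sinα = 182.2 kN/m
Resisting = 146.5 + 505.1·tan33.8° = 146.5 + 338.1 = 484.6 kN/m
FS = 484.6 / 182.2 = 2.659

FS = 2.66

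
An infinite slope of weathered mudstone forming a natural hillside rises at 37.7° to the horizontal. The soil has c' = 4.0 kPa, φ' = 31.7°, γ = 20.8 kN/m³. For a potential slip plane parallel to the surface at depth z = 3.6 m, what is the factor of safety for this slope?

FS = 0.91

For an infinite slope with a slip plane parallel to the surface (no pore pressure): FS = [c' + γz cos²β tanφ'] / [γz sinβ cosβ].
γz = 20.8·3.6 = 74.88 kN/m²
Numerator = 4.0 + 74.88·cos²37.7°·tan31.7° = 4.0 + 74.88·0.6260·0.6176 = 32.952 kPa
Denominator = 74.88·sin37.7°·cos37.7° = 74.88·0.6115·0.7912 = 36.231 kPa
FS = 32.952 / 36.231 = 0.909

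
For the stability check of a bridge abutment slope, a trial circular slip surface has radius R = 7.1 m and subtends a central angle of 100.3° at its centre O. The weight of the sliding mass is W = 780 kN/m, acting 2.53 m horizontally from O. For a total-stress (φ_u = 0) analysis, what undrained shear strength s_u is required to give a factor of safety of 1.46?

FS = s_u·L_a·R / (W·d), so s_u = FS·W·d / (L_a·R).
Arc length L_a = R·θ = 7.1·(100.3°·π/180) = 7.1·1.7506 = 12.43 m
s_u = 1.46·780·2.53 / (12.43·7.1) = 2881.2 / 88.25 = 32.65 kPa

s_u = 32.6 kPa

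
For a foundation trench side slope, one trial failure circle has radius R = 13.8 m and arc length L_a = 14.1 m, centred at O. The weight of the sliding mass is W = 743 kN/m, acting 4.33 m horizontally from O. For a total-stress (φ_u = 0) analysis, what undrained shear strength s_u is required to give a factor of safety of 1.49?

s_u = 24.6 kPa

FS = s_u·L_a·R / (W·d), so s_u = FS·W·d / (L_a·R).
s_u = 1.49·743·4.33 / (14.10·13.8) = 4793.6 / 194.58 = 24.64 kPa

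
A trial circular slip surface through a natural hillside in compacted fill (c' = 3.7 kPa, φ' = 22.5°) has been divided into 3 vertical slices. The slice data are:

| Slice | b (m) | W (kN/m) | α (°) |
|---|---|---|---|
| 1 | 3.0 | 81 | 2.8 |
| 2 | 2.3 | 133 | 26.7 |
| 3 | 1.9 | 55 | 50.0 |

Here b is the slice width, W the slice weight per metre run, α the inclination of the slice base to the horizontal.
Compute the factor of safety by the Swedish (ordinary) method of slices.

FS = 1.22

Ordinary method of slices: FS = Σ[c'·Δl_i + (W_i cosα_i)·tanφ'] / Σ W_i sinα_i, with Δl_i = b_i / cosα_i.
Slice 1: Δl = 3.0/cos2.8° = 3.004 m; N'_1 = 81·cos2.8° = 80.9; c'Δl = 11.11; W sinα = 4.0
Slice 2: Δl = 2.3/cos26.7° = 2.575 m; N'_2 = 133·cos26.7° = 118.8; c'Δl = 9.53; W sinα = 59.8
Slice 3: Δl = 1.9/cos50.0° = 2.956 m; N'_3 = 55·cos50.0° = 35.4; c'Δl = 10.94; W sinα = 42.1
Σc'Δl = 31.6 kN/m; ΣN' = 235.1 kN/m; ΣW sinα = 105.8 kN/m
Resisting = 31.6 + 235.1·tan22.5° = 31.6 + 97.4 = 128.9 kN/m
FS = 128.9 / 105.8 = 1.218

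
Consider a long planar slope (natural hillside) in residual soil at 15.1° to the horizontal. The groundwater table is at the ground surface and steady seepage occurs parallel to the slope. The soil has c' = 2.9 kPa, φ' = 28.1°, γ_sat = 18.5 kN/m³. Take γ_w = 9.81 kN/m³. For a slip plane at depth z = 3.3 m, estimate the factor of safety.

FS = 1.12

With seepage parallel to the slope and the water table at the surface, the effective normal stress on the slip plane uses the buoyant unit weight γ' = γ_sat − γ_w while the driving shear stress uses γ_sat:
FS = [c' + γ' z cos²β tanφ'] / [γ_sat z sinβ cosβ]
γ' = 18.5 − 9.81 = 8.69 kN/m³
Numerator = 2.9 + 8.69·3.3·cos²15.1°·tan28.1° = 2.9 + 8.69·3.3·0.9321·0.5340 = 17.173 kPa
Denominator = 18.5·3.3·sin15.1°·cos15.1° = 18.5·3.3·0.2605·0.9655 = 15.355 kPa
FS = 17.173 / 15.355 = 1.118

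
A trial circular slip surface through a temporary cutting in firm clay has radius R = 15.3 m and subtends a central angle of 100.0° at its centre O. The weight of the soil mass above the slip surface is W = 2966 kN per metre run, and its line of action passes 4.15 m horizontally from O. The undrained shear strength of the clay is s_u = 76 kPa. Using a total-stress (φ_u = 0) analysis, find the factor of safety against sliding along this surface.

FS = 2.52

Taking moments about the centre O, the resisting moment is provided by the undrained shear strength acting along the arc:
Arc length L_a = R·θ = 15.3·(100.0°·π/180) = 15.3·1.7453 = 26.70 m
M_R = s_u·L_a·R = 76·26.70·15.3 = 31050.9 kN·m/m
M_D = W·d = 2966·4.15 = 12308.9 kN·m/m
FS = M_R / M_D = 31050.9 / 12308.9 = 2.523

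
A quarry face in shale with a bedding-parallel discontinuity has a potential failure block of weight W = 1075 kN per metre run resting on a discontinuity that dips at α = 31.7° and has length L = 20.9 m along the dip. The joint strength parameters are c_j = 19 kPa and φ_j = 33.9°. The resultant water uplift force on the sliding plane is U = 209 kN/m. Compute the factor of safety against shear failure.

FS = 1.54

Resolving the block weight along and normal to the plane and applying the Mohr–Coulomb strength on the joint:
N' = W cosα − U = 1075·cos31.7° − 209 = 705.6 kN/m
Driving force T = W sinα = 1075·sin31.7° = 564.9 kN/m
Resisting force R = c_j·L + N'·tanφ_j = 19·20.9 + 705.6·tan33.9° = 397.1 + 474.2 = 871.3 kN/m
FS = R / T = 871.3 / 564.9 = 1.542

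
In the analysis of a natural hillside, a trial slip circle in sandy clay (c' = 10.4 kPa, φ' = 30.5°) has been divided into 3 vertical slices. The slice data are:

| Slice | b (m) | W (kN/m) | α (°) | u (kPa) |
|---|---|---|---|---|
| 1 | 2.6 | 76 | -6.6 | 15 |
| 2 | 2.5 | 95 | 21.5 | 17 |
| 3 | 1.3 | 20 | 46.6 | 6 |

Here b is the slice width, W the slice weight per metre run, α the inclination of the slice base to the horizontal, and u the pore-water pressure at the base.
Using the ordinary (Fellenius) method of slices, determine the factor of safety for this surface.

Ordinary method of slices: FS = Σ[c'·Δl_i + (W_i cosα_i − u_i·Δl_i)·tanφ'] / Σ W_i sinα_i, with Δl_i = b_i / cosα_i.
Slice 1: Δl = 2.6/cos(-6.6°) = 2.617 m; N'_1 = 76·cos(-6.6°) − 15·2.617 = 36.2; c'Δl = 27.22; W sinα = -8.7
Slice 2: Δl = 2.5/cos21.5° = 2.687 m; N'_2 = 95·cos21.5° − 17·2.687 = 42.7; c'Δl = 27.94; W sinα = 34.8
Slice 3: Δl = 1.3/cos46.6° = 1.892 m; N'_3 = 20·cos46.6° − 6·1.892 = 2.4; c'Δl = 19.68; W sinα = 14.5
Σc'Δl = 74.8 kN/m; ΣN' = 81.3 kN/m; ΣW sinα = 40.6 kN/m
Resisting = 74.8 + 81.3·tan30.5° = 74.8 + 47.9 = 122.8 kN/m
FS = 122.8 / 40.6 = 3.022

FS = 3.02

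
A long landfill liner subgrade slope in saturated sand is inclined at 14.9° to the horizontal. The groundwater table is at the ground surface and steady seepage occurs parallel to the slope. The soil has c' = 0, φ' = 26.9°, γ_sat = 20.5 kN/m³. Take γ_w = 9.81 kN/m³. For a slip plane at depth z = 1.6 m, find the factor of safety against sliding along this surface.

With seepage parallel to the slope and the water table at the surface, the effective normal stress on the slip plane uses the buoyant unit weight γ' = γ_sat − γ_w while the driving shear stress uses γ_sat:
FS = [c' + γ' z cos²β tanφ'] / [γ_sat z sinβ cosβ]
(For c' = 0 this reduces to FS = (γ'/γ_sat)·tanφ'/tanβ.)
γ' = 20.5 − 9.81 = 10.69 kN/m³
Numerator = 0.0 + 10.69·1.6·cos²14.9°·tan26.9° = 0.0 + 10.69·1.6·0.9339·0.5073 = 8.104 kPa
Denominator = 20.5·1.6·sin14.9°·cos14.9° = 20.5·1.6·0.2571·0.9664 = 8.150 kPa
FS = 8.104 / 8.150 = 0.994

FS = 0.99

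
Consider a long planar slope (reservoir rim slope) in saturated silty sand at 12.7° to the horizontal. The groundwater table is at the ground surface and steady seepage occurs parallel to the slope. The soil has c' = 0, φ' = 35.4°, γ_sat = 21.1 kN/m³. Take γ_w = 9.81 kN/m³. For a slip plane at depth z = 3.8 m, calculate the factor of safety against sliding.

With seepage parallel to the slope and the water table at the surface, the effective normal stress on the slip plane uses the buoyant unit weight γ' = γ_sat − γ_w while the driving shear stress uses γ_sat:
FS = [c' + γ' z cos²β tanφ'] / [γ_sat z sinβ cosβ]
(For c' = 0 this reduces to FS = (γ'/γ_sat)·tanφ'/tanβ.)
γ' = 21.1 − 9.81 = 11.29 kN/m³
Numerator = 0.0 + 11.29·3.8·cos²12.7°·tan35.4° = 0.0 + 11.29·3.8·0.9517·0.7107 = 29.015 kPa
Denominator = 21.1·3.8·sin12.7°·cos12.7° = 21.1·3.8·0.2198·0.9755 = 17.196 kPa
FS = 29.015 / 17.196 = 1.687

FS = 1.69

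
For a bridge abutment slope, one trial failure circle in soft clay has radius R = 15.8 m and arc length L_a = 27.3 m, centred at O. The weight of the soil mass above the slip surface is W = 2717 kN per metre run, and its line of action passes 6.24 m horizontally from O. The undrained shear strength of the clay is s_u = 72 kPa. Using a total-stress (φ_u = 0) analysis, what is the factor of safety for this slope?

Taking moments about the centre O, the resisting moment is provided by the undrained shear strength acting along the arc:
M_R = s_u·L_a·R = 72·27.30·15.8 = 31056.5 kN·m/m
M_D = W·d = 2717·6.24 = 16954.1 kN·m/m
FS = M_R / M_D = 31056.5 / 16954.1 = 1.832

FS = 1.83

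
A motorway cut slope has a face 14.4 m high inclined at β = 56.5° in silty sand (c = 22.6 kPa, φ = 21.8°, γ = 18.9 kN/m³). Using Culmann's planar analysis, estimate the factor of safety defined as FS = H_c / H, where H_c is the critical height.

H_c = (4c/γ) · sinβ cosφ / [1 − cos(β − φ)]
    = (4·22.6/18.9) · sin56.5°·cos21.8° / [1 − cos34.7°]
    = 4.783 · 0.7743 / 0.1779 = 20.82 m
FS = H_c / H = 20.82 / 14.4 = 1.446

FS = 1.45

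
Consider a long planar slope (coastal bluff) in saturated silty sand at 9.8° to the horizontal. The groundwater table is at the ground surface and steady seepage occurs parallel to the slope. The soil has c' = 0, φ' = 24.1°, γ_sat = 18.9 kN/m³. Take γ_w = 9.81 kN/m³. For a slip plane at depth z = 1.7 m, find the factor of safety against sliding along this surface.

FS = 1.25

With seepage parallel to the slope and the water table at the surface, the effective normal stress on the slip plane uses the buoyant unit weight γ' = γ_sat − γ_w while the driving shear stress uses γ_sat:
FS = [c' + γ' z cos²β tanφ'] / [γ_sat z sinβ cosβ]
(For c' = 0 this reduces to FS = (γ'/γ_sat)·tanφ'/tanβ.)
γ' = 18.9 − 9.81 = 9.09 kN/m³
Numerator = 0.0 + 9.09·1.7·cos²9.8°·tan24.1° = 0.0 + 9.09·1.7·0.9710·0.4473 = 6.712 kPa
Denominator = 18.9·1.7·sin9.8°·cos9.8° = 18.9·1.7·0.1702·0.9854 = 5.389 kPa
FS = 6.712 / 5.389 = 1.246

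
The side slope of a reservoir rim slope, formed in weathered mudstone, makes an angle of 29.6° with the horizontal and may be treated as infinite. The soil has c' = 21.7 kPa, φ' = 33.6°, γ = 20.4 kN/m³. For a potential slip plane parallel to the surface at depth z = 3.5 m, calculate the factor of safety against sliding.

FS = 1.88

For an infinite slope with a slip plane parallel to the surface (no pore pressure): FS = [c' + γz cos²β tanφ'] / [γz sinβ cosβ].
γz = 20.4·3.5 = 71.40 kN/m²
Numerator = 21.7 + 71.40·cos²29.6°·tan33.6° = 21.7 + 71.40·0.7560·0.6644 = 57.564 kPa
Denominator = 71.40·sin29.6°·cos29.6° = 71.40·0.4939·0.8695 = 30.665 kPa
FS = 57.564 / 30.665 = 1.877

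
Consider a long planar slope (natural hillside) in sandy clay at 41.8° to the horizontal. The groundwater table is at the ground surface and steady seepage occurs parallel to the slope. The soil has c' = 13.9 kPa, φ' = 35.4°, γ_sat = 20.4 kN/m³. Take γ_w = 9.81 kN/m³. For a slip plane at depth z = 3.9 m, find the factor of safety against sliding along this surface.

FS = 0.76

With seepage parallel to the slope and the water table at the surface, the effective normal stress on the slip plane uses the buoyant unit weight γ' = γ_sat − γ_w while the driving shear stress uses γ_sat:
FS = [c' + γ' z cos²β tanφ'] / [γ_sat z sinβ cosβ]
γ' = 20.4 − 9.81 = 10.59 kN/m³
Numerator = 13.9 + 10.59·3.9·cos²41.8°·tan35.4° = 13.9 + 10.59·3.9·0.5557·0.7107 = 30.211 kPa
Denominator = 20.4·3.9·sin41.8°·cos41.8° = 20.4·3.9·0.6665·0.7455 = 39.532 kPa
FS = 30.211 / 39.532 = 0.764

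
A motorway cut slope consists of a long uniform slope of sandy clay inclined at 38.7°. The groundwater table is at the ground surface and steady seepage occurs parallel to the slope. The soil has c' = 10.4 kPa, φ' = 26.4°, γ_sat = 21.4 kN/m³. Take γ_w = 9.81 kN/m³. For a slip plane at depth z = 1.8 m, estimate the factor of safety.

With seepage parallel to the slope and the water table at the surface, the effective normal stress on the slip plane uses the buoyant unit weight γ' = γ_sat − γ_w while the driving shear stress uses γ_sat:
FS = [c' + γ' z cos²β tanφ'] / [γ_sat z sinβ cosβ]
γ' = 21.4 − 9.81 = 11.59 kN/m³
Numerator = 10.4 + 11.59·1.8·cos²38.7°·tan26.4° = 10.4 + 11.59·1.8·0.6091·0.4964 = 16.708 kPa
Denominator = 21.4·1.8·sin38.7°·cos38.7° = 21.4·1.8·0.6252·0.7804 = 18.796 kPa
FS = 16.708 / 18.796 = 0.889

FS = 0.89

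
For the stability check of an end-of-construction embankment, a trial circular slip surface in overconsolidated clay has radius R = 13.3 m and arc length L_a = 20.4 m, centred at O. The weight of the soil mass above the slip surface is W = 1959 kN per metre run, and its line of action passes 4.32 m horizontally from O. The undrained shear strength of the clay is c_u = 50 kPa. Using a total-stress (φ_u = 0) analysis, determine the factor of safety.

Taking moments about the centre O, the resisting moment is provided by the undrained shear strength acting along the arc:
M_R = c_u·L_a·R = 50·20.40·13.3 = 13566.0 kN·m/m
M_D = W·d = 1959·4.32 = 8462.9 kN·m/m
FS = M_R / M_D = 13566.0 / 8462.9 = 1.603

FS = 1.60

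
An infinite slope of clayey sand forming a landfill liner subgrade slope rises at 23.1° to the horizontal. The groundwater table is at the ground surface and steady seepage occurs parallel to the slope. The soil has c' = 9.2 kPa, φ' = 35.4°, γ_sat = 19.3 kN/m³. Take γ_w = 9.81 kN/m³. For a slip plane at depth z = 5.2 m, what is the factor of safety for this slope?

FS = 1.07

With seepage parallel to the slope and the water table at the surface, the effective normal stress on the slip plane uses the buoyant unit weight γ' = γ_sat − γ_w while the driving shear stress uses γ_sat:
FS = [c' + γ' z cos²β tanφ'] / [γ_sat z sinβ cosβ]
γ' = 19.3 − 9.81 = 9.49 kN/m³
Numerator = 9.2 + 9.49·5.2·cos²23.1°·tan35.4° = 9.2 + 9.49·5.2·0.8461·0.7107 = 38.872 kPa
Denominator = 19.3·5.2·sin23.1°·cos23.1° = 19.3·5.2·0.3923·0.9198 = 36.218 kPa
FS = 38.872 / 36.218 = 1.073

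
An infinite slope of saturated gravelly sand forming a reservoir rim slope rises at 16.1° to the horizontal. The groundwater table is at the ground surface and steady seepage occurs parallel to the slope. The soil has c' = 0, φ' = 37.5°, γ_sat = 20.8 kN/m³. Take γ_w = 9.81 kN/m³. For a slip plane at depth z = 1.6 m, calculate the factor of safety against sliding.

FS = 1.40

With seepage parallel to the slope and the water table at the surface, the effective normal stress on the slip plane uses the buoyant unit weight γ' = γ_sat − γ_w while the driving shear stress uses γ_sat:
FS = [c' + γ' z cos²β tanφ'] / [γ_sat z sinβ cosβ]
(For c' = 0 this reduces to FS = (γ'/γ_sat)·tanφ'/tanβ.)
γ' = 20.8 − 9.81 = 10.99 kN/m³
Numerator = 0.0 + 10.99·1.6·cos²16.1°·tan37.5° = 0.0 + 10.99·1.6·0.9231·0.7673 = 12.455 kPa
Denominator = 20.8·1.6·sin16.1°·cos16.1° = 20.8·1.6·0.2773·0.9608 = 8.867 kPa
FS = 12.455 / 8.867 = 1.405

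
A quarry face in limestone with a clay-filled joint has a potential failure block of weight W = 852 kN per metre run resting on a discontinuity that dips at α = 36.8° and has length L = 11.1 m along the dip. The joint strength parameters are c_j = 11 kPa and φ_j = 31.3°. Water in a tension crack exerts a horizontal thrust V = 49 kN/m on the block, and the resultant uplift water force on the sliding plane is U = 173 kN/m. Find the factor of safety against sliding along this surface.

Resolving the block weight along and normal to the plane and applying the Mohr–Coulomb strength on the joint:
N' = W cosα − U − V sinα = 852·cos36.8° − 173 − 49·sin36.8° = 479.9 kN/m
Driving force T = W sinα + V cosα = 852·sin36.8° + 49·cos36.8° = 549.6 kN/m
Resisting force R = c_j·L + N'·tanφ_j = 11·11.1 + 479.9·tan31.3° = 122.1 + 291.8 = 413.9 kN/m
FS = R / T = 413.9 / 549.6 = 0.753

FS = 0.75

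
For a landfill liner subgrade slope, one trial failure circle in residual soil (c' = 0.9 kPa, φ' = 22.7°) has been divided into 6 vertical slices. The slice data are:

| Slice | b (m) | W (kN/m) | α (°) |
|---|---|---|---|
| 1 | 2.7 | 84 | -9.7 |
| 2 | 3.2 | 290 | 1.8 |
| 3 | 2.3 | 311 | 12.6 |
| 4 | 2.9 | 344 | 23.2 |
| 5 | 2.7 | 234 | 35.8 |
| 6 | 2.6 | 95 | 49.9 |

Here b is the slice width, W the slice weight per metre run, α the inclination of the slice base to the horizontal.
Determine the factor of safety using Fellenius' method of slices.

Ordinary method of slices: FS = Σ[c'·Δl_i + (W_i cosα_i)·tanφ'] / Σ W_i sinα_i, with Δl_i = b_i / cosα_i.
Slice 1: Δl = 2.7/cos(-9.7°) = 2.739 m; N'_1 = 84·cos(-9.7°) = 82.8; c'Δl = 2.47; W sinα = -14.2
Slice 2: Δl = 3.2/cos1.8° = 3.202 m; N'_2 = 290·cos1.8° = 289.9; c'Δl = 2.88; W sinα = 9.1
Slice 3: Δl = 2.3/cos12.6° = 2.357 m; N'_3 = 311·cos12.6° = 303.5; c'Δl = 2.12; W sinα = 67.8
Slice 4: Δl = 2.9/cos23.2° = 3.155 m; N'_4 = 344·cos23.2° = 316.2; c'Δl = 2.84; W sinα = 135.5
Slice 5: Δl = 2.7/cos35.8° = 3.329 m; N'_5 = 234·cos35.8° = 189.8; c'Δl = 3.00; W sinα = 136.9
Slice 6: Δl = 2.6/cos49.9° = 4.036 m; N'_6 = 95·cos49.9° = 61.2; c'Δl = 3.63; W sinα = 72.7
Σc'Δl = 16.9 kN/m; ΣN' = 1243.3 kN/m; ΣW sinα = 407.9 kN/m
Resisting = 16.9 + 1243.3·tan22.7° = 16.9 + 520.1 = 537.0 kN/m
FS = 537.0 / 407.9 = 1.317

FS = 1.32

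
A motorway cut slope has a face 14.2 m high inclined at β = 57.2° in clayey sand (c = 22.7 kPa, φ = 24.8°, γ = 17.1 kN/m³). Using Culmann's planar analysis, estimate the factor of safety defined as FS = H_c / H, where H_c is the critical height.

H_c = (4c/γ) · sinβ cosφ / [1 − cos(β − φ)]
    = (4·22.7/17.1) · sin57.2°·cos24.8° / [1 − cos32.4°]
    = 5.310 · 0.7630 / 0.1557 = 26.03 m
FS = H_c / H = 26.03 / 14.2 = 1.833

FS = 1.83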